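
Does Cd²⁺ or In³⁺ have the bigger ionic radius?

Cd²⁺

These species are isoelectronic with 46 electrons. The only difference is the number of protons: In³⁺ (Z=49), Cd²⁺ (Z=48). The strongest nuclear pull (In³⁺) gives the smallest ion.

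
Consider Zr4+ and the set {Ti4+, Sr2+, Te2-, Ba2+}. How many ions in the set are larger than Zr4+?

3

Ti4+ has 18 e⁻ (Z=22), Zr4+ has 36 e⁻ (Z=40), Sr2+ has 36 e⁻ (Z=38), Ba2+ has 54 e⁻ (Z=56), Te2- has 54 e⁻ (Z=52). Ti4+ < Zr4+ (same group, period 4 vs 5); Zr4+ < Sr2+ (both 36 e⁻, Z=40>38); Sr2+ < Ba2+ (same group, period 5 vs 6); Ba2+ < Te2- (isoelectronic, higher Z=56 is smaller).
Placing each against Zr4+: smaller — Ti4+; larger — Sr2+, Ba2+, Te2-. Count: 3.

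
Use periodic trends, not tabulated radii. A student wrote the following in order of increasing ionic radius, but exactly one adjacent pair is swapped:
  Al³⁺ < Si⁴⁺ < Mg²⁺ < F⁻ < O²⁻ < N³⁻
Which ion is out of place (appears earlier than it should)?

Al³⁺

Check each adjacent pair. Al³⁺ and Si⁴⁺ are reversed: both have 10 electrons but Z(Si)=14 > Z(Al)=13, so Si⁴⁺ should be the smaller of the two. No other neighbouring pair contradicts the periodic trends, so Al³⁺ is the ion listed too early.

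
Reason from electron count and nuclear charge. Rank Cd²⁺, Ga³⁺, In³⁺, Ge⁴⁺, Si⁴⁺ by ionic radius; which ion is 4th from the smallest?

In³⁺

Electron counts and nuclear charges: Si⁴⁺ (Z=14, 10 e⁻), Ge⁴⁺ (Z=32, 28 e⁻), Ga³⁺ (Z=31, 28 e⁻), In³⁺ (Z=49, 46 e⁻), Cd²⁺ (Z=48, 46 e⁻). Si⁴⁺ < Ge⁴⁺ (same group, 1 shell fewer); Ge⁴⁺ < Ga³⁺ (isoelectronic, higher Z=32 is smaller); Ga³⁺ < In³⁺ (same group, 1 shell fewer); In³⁺ < Cd²⁺ (isoelectronic, higher Z=49 is smaller).
Ordering: Si⁴⁺ < Ge⁴⁺ < Ga³⁺ < In³⁺ < Cd²⁺. The 4th smallest is In³⁺.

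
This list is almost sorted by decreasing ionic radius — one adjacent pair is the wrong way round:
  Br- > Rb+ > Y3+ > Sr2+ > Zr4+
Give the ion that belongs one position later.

Y3+

Compare adjacent ions: they are isoelectronic (36 e⁻) and Y has more protons than Sr (39 vs 38), making Y3+ smaller — yet in this decreasing list Y3+ sits before Sr2+. Nothing else is reversed, so Y3+ should move one place to the right.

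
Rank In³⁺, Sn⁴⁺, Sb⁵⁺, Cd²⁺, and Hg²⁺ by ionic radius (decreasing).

Hg²⁺ > Cd²⁺ > In³⁺ > Sn⁴⁺ > Sb⁵⁺

Tabulating Z and e⁻: Sb⁵⁺: 46 e⁻, Z=51, Sn⁴⁺: 46 e⁻, Z=50, In³⁺: 46 e⁻, Z=49, Cd²⁺: 46 e⁻, Z=48, Hg²⁺: 78 e⁻, Z=80. Sb⁵⁺ < Sn⁴⁺ (isoelectronic, higher Z=51 is smaller); Sn⁴⁺ < In³⁺ (isoelectronic, higher Z=50 is smaller); In³⁺ < Cd²⁺ (isoelectronic, higher Z=49 is smaller); Cd²⁺ < Hg²⁺ (same group, 1 shell fewer).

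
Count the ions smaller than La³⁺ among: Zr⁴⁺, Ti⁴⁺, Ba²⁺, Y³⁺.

3

Work out protons and electrons: Ti⁴⁺ has 18 e⁻ (Z=22), Zr⁴⁺ has 36 e⁻ (Z=40), Y³⁺ has 36 e⁻ (Z=39), La³⁺ has 54 e⁻ (Z=57), Ba²⁺ has 54 e⁻ (Z=56). Ti⁴⁺ < Zr⁴⁺ (same group, period 4 vs 5); Zr⁴⁺ < Y³⁺ (isoelectronic, higher Z=40 is smaller); Y³⁺ < La³⁺ (same group, period 5 vs 6); La³⁺ < Ba²⁺ (isoelectronic, higher Z=57 is smaller).
Overall: Ti⁴⁺ < Zr⁴⁺ < Y³⁺ < La³⁺ < Ba²⁺. La³⁺ has 3 below it and 1 above. That's 3.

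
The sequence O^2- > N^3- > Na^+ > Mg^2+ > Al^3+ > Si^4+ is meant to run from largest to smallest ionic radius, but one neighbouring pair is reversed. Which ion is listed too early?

The pair O^2-, N^3- is the wrong way round — both have 10 electrons but Z(O)=8 > Z(N)=7, so O^2- should be the smaller of the two. All other adjacent pairs agree with periodic trends, so O^2- is the misplaced ion.

O^2-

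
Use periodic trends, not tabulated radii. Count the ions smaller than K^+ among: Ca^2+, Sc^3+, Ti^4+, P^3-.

3

All of these have 18 electrons (isoelectronic). With the same electron cloud, the ion with the most protons pulls it in tightest. Nuclear charges: Ti^4+ (Z=22), Sc^3+ (Z=21), Ca^2+ (Z=20), K^+ (Z=19), P^3- (Z=15). Highest Z is smallest.
Placing each against K^+: smaller — Ti^4+, Sc^3+, Ca^2+; larger — P^3-. Count: 3.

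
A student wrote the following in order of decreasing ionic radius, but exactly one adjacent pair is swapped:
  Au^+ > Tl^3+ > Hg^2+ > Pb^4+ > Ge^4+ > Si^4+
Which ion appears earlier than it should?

Tl^3+

Compare adjacent ions: they are isoelectronic (78 e⁻) and Tl has more protons than Hg (81 vs 80), making Tl^3+ smaller — yet in this decreasing list Tl^3+ sits before Hg^2+. Nothing else is reversed, so Tl^3+ should move one place to the right.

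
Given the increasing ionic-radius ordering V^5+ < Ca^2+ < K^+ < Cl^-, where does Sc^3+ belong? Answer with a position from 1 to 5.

2

Each ion has 18 electrons. The ranking follows nuclear charge in reverse — greater Z gives a smaller radius. V^5+ (Z=23), Sc^3+ (Z=21), Ca^2+ (Z=20), K^+ (Z=19), Cl^- (Z=17).
With Sc^3+ included the full order is V^5+ < Sc^3+ < Ca^2+ < K^+ < Cl^-, so it takes position 2.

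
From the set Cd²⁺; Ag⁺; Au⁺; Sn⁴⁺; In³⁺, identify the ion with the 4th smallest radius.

First list Z and electron count for each: Sn⁴⁺ has 46 e⁻ (Z=50), In³⁺ has 46 e⁻ (Z=49), Cd²⁺ has 46 e⁻ (Z=48), Ag⁺ has 46 e⁻ (Z=47), Au⁺ has 78 e⁻ (Z=79). Sn⁴⁺ < In³⁺ (isoelectronic, higher Z=50 is smaller); In³⁺ < Cd²⁺ (both 46 e⁻, Z=49>48); Cd²⁺ < Ag⁺ (isoelectronic, higher Z=48 is smaller); Ag⁺ < Au⁺ (same group, 1 shell fewer).
That gives Sn⁴⁺ < In³⁺ < Cd²⁺ < Ag⁺ < Au⁺. From the smallest end, number 4 is Ag⁺.

Ag⁺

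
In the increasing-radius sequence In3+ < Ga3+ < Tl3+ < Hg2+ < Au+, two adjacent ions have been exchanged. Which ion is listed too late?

Compare adjacent ions: Ga3+ and In3+ are in one column with the same charge; the lighter period-4 ion has one fewer shell and is smaller — yet in this increasing list In3+ sits before Ga3+. Nothing else is reversed, so Ga3+ should move one place to the left.

Ga3+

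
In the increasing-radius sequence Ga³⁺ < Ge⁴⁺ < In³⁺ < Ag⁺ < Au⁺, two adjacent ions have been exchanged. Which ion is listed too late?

Ge⁴⁺

Scanning neighbour by neighbour, only Ga³⁺/Ge⁴⁺ violates a trend: both have 28 electrons but Z(Ge)=32 > Z(Ga)=31, so Ge⁴⁺ should be the smaller of the two. That makes Ge⁴⁺ the one sitting a position late relative to where it belongs.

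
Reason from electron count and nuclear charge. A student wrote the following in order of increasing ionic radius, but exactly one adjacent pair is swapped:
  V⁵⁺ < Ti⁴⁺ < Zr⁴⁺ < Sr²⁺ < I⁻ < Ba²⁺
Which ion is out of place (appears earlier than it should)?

Scanning neighbour by neighbour, only I⁻/Ba²⁺ violates a trend: they are isoelectronic (54 e⁻) and Ba has more protons than I (56 vs 53), making Ba²⁺ smaller. That makes I⁻ the one sitting a position early relative to where it belongs.

I⁻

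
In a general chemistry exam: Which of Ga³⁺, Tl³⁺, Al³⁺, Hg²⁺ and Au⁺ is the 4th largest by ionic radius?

Tabulating Z and e⁻: Al³⁺ (Z=13, 10 e⁻), Ga³⁺ (Z=31, 28 e⁻), Tl³⁺ (Z=81, 78 e⁻), Hg²⁺ (Z=80, 78 e⁻), Au⁺ (Z=79, 78 e⁻). Al³⁺ < Ga³⁺ (same group, 1 shell fewer); Ga³⁺ < Tl³⁺ (same group, period 4 vs 6); Tl³⁺ < Hg²⁺ (both 78 e⁻, Z=81>80); Hg²⁺ < Au⁺ (isoelectronic, higher Z=80 is smaller).
So the order is Al³⁺ < Ga³⁺ < Tl³⁺ < Hg²⁺ < Au⁺; the 4th-largest ion is Ga³⁺.

Ga³⁺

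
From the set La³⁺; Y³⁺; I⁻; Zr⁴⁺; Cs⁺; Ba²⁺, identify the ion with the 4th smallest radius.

Zr⁴⁺ has 36 e⁻ (Z=40), Y³⁺ has 36 e⁻ (Z=39), La³⁺ has 54 e⁻ (Z=57), Ba²⁺ has 54 e⁻ (Z=56), Cs⁺ has 54 e⁻ (Z=55), I⁻ has 54 e⁻ (Z=53). Zr⁴⁺ < Y³⁺ (isoelectronic, higher Z=40 is smaller); Y³⁺ < La³⁺ (same group, 1 shell fewer); La³⁺ < Ba²⁺ (both 54 e⁻, Z=57>56); Ba²⁺ < Cs⁺ (isoelectronic, higher Z=56 is smaller); Cs⁺ < I⁻ (both 54 e⁻, Z=55>53).
Ordering: Zr⁴⁺ < Y³⁺ < La³⁺ < Ba²⁺ < Cs⁺ < I⁻. The 4th smallest is Ba²⁺.

Ba²⁺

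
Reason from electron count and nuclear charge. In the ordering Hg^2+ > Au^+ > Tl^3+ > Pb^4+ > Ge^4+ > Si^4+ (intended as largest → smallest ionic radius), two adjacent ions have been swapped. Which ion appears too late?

Scanning neighbour by neighbour, only Hg^2+/Au^+ violates a trend: they are isoelectronic (78 e⁻) and Hg has more protons than Au (80 vs 79), making Hg^2+ smaller. That makes Au^+ the one sitting a position late relative to where it belongs.

Au^+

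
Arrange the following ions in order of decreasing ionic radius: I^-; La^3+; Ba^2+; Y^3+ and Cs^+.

I^- > Cs^+ > Ba^2+ > La^3+ > Y^3+

First list Z and electron count for each: Y^3+ (Z=39, 36 e⁻), La^3+ (Z=57, 54 e⁻), Ba^2+ (Z=56, 54 e⁻), Cs^+ (Z=55, 54 e⁻), I^- (Z=53, 54 e⁻). Y^3+ < La^3+ (same group, 1 shell fewer); La^3+ < Ba^2+ (isoelectronic, higher Z=57 is smaller); Ba^2+ < Cs^+ (isoelectronic, higher Z=56 is smaller); Cs^+ < I^- (both 54 e⁻, Z=55>53).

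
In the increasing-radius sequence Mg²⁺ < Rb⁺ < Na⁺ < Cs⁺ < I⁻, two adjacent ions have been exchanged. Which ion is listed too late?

The pair Rb⁺, Na⁺ is the wrong way round — both in group 1 with the same charge; Na⁺ (period 3) has the smaller radius. All other adjacent pairs agree with periodic trends, so Na⁺ is the misplaced ion.

Na⁺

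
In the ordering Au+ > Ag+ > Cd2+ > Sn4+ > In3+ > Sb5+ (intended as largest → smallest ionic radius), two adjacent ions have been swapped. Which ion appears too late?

Compare adjacent ions: Sn4+ and In3+ share 46 electrons; the higher nuclear charge on Sn (Z=50) contracts it more, so Sn4+ < In3+ — yet in this decreasing list Sn4+ sits before In3+. Nothing else is reversed, so In3+ should move one place to the left.

In3+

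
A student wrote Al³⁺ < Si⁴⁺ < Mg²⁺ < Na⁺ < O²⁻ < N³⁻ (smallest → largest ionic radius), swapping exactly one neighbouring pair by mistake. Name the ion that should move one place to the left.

Si⁴⁺

Scanning neighbour by neighbour, only Al³⁺/Si⁴⁺ violates a trend: Si⁴⁺ and Al³⁺ share 10 electrons; the higher nuclear charge on Si (Z=14) contracts it more, so Si⁴⁺ < Al³⁺. That makes Si⁴⁺ the one sitting a position late relative to where it belongs.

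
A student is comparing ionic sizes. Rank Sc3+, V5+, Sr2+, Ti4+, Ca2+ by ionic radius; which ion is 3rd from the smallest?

V5+: 18 e⁻, Z=23, Ti4+: 18 e⁻, Z=22, Sc3+: 18 e⁻, Z=21, Ca2+: 18 e⁻, Z=20, Sr2+: 36 e⁻, Z=38. V5+ < Ti4+ (both 18 e⁻, Z=23>22); Ti4+ < Sc3+ (both 18 e⁻, Z=22>21); Sc3+ < Ca2+ (both 18 e⁻, Z=21>20); Ca2+ < Sr2+ (same group, period 4 vs 5).
So the order is V5+ < Ti4+ < Sc3+ < Ca2+ < Sr2+; the 3rd-smallest ion is Sc3+.

Sc3+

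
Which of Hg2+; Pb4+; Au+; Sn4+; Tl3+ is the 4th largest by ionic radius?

Electron counts and nuclear charges: Sn4+ has 46 e⁻ (Z=50), Pb4+ has 78 e⁻ (Z=82), Tl3+ has 78 e⁻ (Z=81), Hg2+ has 78 e⁻ (Z=80), Au+ has 78 e⁻ (Z=79). Sn4+ < Pb4+ (same group, 1 shell fewer); Pb4+ < Tl3+ (both 78 e⁻, Z=82>81); Tl3+ < Hg2+ (both 78 e⁻, Z=81>80); Hg2+ < Au+ (isoelectronic, higher Z=80 is smaller).
Ordering: Sn4+ < Pb4+ < Tl3+ < Hg2+ < Au+. The 4th largest is Pb4+.

Pb4+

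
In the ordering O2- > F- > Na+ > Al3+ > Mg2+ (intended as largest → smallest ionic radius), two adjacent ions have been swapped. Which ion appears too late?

Compare adjacent ions: Al3+ and Mg2+ share 10 electrons; the higher nuclear charge on Al (Z=13) contracts it more, so Al3+ < Mg2+ — yet in this decreasing list Al3+ sits before Mg2+. Nothing else is reversed, so Mg2+ should move one place to the left.

Mg2+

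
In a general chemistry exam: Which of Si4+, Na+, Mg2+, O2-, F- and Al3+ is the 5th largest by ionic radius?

Al3+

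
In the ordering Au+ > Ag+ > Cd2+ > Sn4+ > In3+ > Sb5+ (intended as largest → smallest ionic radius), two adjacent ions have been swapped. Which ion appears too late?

Check each adjacent pair. Sn4+ and In3+ are reversed: Sn4+ and In3+ share 46 electrons; the higher nuclear charge on Sn (Z=50) contracts it more, so Sn4+ < In3+. No other neighbouring pair contradicts the periodic trends, so In3+ is the ion listed too late.

In3+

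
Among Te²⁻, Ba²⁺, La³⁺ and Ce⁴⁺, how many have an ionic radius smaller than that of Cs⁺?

Isoelectronic series (54 e⁻ each). Size is set by nuclear charge: more protons means a smaller ion. Ce⁴⁺ (Z=58), La³⁺ (Z=57), Ba²⁺ (Z=56), Cs⁺ (Z=55), Te²⁻ (Z=52).
Ordering all of them (including Cs⁺) by radius gives Ce⁴⁺ < La³⁺ < Ba²⁺ < Cs⁺ < Te²⁻. So 3 are smaller.

3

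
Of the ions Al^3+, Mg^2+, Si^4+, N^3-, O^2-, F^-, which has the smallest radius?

Si^4+

All of these have 10 electrons (isoelectronic). With the same electron cloud, the ion with the most protons pulls it in tightest. Nuclear charges: Si^4+ (Z=14), Al^3+ (Z=13), Mg^2+ (Z=12), F^- (Z=9), O^2- (Z=8), N^3- (Z=7). Highest Z is smallest.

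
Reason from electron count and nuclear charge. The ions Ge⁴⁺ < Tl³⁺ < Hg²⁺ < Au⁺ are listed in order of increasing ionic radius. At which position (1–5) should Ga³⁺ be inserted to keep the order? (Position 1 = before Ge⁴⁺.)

Tabulating Z and e⁻: Ge⁴⁺ (Z=32, 28 e⁻), Ga³⁺ (Z=31, 28 e⁻), Tl³⁺ (Z=81, 78 e⁻), Hg²⁺ (Z=80, 78 e⁻), Au⁺ (Z=79, 78 e⁻). Ge⁴⁺ < Ga³⁺ (isoelectronic, higher Z=32 is smaller); Ga³⁺ < Tl³⁺ (same group, 2 shells fewer); Tl³⁺ < Hg²⁺ (isoelectronic, higher Z=81 is smaller); Hg²⁺ < Au⁺ (both 78 e⁻, Z=80>79).
The complete sequence is Ge⁴⁺ < Ga³⁺ < Tl³⁺ < Hg²⁺ < Au⁺. Ga³⁺ sits at position 2.

2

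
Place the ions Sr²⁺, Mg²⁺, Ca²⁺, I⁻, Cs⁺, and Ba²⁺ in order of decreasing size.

First list Z and electron count for each: Mg²⁺: 10 e⁻, Z=12, Ca²⁺: 18 e⁻, Z=20, Sr²⁺: 36 e⁻, Z=38, Ba²⁺: 54 e⁻, Z=56, Cs⁺: 54 e⁻, Z=55, I⁻: 54 e⁻, Z=53. Mg²⁺ < Ca²⁺ (same group, 1 shell fewer); Ca²⁺ < Sr²⁺ (same group, period 4 vs 5); Sr²⁺ < Ba²⁺ (same group, period 5 vs 6); Ba²⁺ < Cs⁺ (isoelectronic, higher Z=56 is smaller); Cs⁺ < I⁻ (both 54 e⁻, Z=55>53).

I⁻ > Cs⁺ > Ba²⁺ > Sr²⁺ > Ca²⁺ > Mg²⁺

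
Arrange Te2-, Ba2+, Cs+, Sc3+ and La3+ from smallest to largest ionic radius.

Sc3+ < La3+ < Ba2+ < Cs+ < Te2-

First list Z and electron count for each: Sc3+: 18 e⁻, Z=21, La3+: 54 e⁻, Z=57, Ba2+: 54 e⁻, Z=56, Cs+: 54 e⁻, Z=55, Te2-: 54 e⁻, Z=52. Sc3+ < La3+ (same group, period 4 vs 6); La3+ < Ba2+ (isoelectronic, higher Z=57 is smaller); Ba2+ < Cs+ (isoelectronic, higher Z=56 is smaller); Cs+ < Te2- (both 54 e⁻, Z=55>52).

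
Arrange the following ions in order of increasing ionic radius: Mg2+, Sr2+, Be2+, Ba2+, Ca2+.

Be2+ < Mg2+ < Ca2+ < Sr2+ < Ba2+

Same group, same charge. Going down the group adds an extra shell of electrons, so the ion gets larger: Be2+ is highest in the group and smallest.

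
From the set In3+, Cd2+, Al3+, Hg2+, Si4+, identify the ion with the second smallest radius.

First list Z and electron count for each: Si4+ has 10 e⁻ (Z=14), Al3+ has 10 e⁻ (Z=13), In3+ has 46 e⁻ (Z=49), Cd2+ has 46 e⁻ (Z=48), Hg2+ has 78 e⁻ (Z=80). Si4+ < Al3+ (both 10 e⁻, Z=14>13); Al3+ < In3+ (same group, period 3 vs 5); In3+ < Cd2+ (isoelectronic, higher Z=49 is smaller); Cd2+ < Hg2+ (same group, period 5 vs 6).
So the order is Si4+ < Al3+ < In3+ < Cd2+ < Hg2+; the 2nd-smallest ion is Al3+.

Al3+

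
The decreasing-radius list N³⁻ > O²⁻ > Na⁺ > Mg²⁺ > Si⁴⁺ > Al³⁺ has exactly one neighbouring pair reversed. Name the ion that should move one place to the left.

Scanning neighbour by neighbour, only Si⁴⁺/Al³⁺ violates a trend: they are isoelectronic (10 e⁻) and Si has more protons than Al (14 vs 13), making Si⁴⁺ smaller. That makes Al³⁺ the one sitting a position late relative to where it belongs.

Al³⁺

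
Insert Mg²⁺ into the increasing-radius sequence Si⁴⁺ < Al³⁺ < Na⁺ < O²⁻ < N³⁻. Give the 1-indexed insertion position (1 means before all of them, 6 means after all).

3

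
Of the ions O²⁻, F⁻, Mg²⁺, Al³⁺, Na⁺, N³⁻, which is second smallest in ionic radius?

Mg²⁺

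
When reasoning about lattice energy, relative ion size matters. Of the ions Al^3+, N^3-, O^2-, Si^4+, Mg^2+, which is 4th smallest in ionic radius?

Each ion has 10 electrons. The ranking follows nuclear charge in reverse — greater Z gives a smaller radius. Si^4+ (Z=14), Al^3+ (Z=13), Mg^2+ (Z=12), O^2- (Z=8), N^3- (Z=7).
Ordering: Si^4+ < Al^3+ < Mg^2+ < O^2- < N^3-. The 4th smallest is O^2-.

O^2-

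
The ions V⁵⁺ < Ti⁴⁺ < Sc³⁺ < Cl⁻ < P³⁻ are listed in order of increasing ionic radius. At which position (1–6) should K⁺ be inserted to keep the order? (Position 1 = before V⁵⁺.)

4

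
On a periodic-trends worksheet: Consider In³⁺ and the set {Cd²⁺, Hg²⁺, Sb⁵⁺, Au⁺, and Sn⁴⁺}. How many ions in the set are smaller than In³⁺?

2

Tabulating Z and e⁻: Sb⁵⁺ (Z=51, 46 e⁻), Sn⁴⁺ (Z=50, 46 e⁻), In³⁺ (Z=49, 46 e⁻), Cd²⁺ (Z=48, 46 e⁻), Hg²⁺ (Z=80, 78 e⁻), Au⁺ (Z=79, 78 e⁻). Sb⁵⁺ < Sn⁴⁺ (isoelectronic, higher Z=51 is smaller); Sn⁴⁺ < In³⁺ (both 46 e⁻, Z=50>49); In³⁺ < Cd²⁺ (isoelectronic, higher Z=49 is smaller); Cd²⁺ < Hg²⁺ (same group, period 5 vs 6); Hg²⁺ < Au⁺ (isoelectronic, higher Z=80 is smaller).
Overall: Sb⁵⁺ < Sn⁴⁺ < In³⁺ < Cd²⁺ < Hg²⁺ < Au⁺. In³⁺ has 2 below it and 3 above. So 2 are smaller.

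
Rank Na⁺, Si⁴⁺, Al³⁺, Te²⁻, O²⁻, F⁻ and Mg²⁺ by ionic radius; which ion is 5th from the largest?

Mg²⁺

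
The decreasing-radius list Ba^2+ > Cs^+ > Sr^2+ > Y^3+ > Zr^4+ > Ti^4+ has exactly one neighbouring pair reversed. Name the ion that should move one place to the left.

Check each adjacent pair. Ba^2+ and Cs^+ are reversed: they are isoelectronic (54 e⁻) and Ba has more protons than Cs (56 vs 55), making Ba^2+ smaller. No other neighbouring pair contradicts the periodic trends, so Cs^+ is the ion listed too late.

Cs^+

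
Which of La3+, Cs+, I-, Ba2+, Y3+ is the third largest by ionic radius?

Electron counts and nuclear charges: Y3+ (Z=39, 36 e⁻), La3+ (Z=57, 54 e⁻), Ba2+ (Z=56, 54 e⁻), Cs+ (Z=55, 54 e⁻), I- (Z=53, 54 e⁻). Y3+ < La3+ (same group, 1 shell fewer); La3+ < Ba2+ (isoelectronic, higher Z=57 is smaller); Ba2+ < Cs+ (both 54 e⁻, Z=56>55); Cs+ < I- (both 54 e⁻, Z=55>53).
Full ascending order: Y3+ < La3+ < Ba2+ < Cs+ < I-. Counting from the largest, position 3 is Ba2+.

Ba2+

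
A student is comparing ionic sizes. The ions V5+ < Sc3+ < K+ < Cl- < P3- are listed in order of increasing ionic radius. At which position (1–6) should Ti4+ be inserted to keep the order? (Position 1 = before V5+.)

2

These species are isoelectronic with 18 electrons. The only difference is the number of protons: V5+ (Z=23), Ti4+ (Z=22), Sc3+ (Z=21), K+ (Z=19), Cl- (Z=17), P3- (Z=15). The strongest nuclear pull (V5+) gives the smallest ion.
Putting Ti4+ in gives V5+ < Ti4+ < Sc3+ < K+ < Cl- < P3-; it lands at slot 2.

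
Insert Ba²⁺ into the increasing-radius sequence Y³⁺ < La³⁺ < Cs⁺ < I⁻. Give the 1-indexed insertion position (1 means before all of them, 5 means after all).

3

Electron counts and nuclear charges: Y³⁺ (Z=39, 36 e⁻), La³⁺ (Z=57, 54 e⁻), Ba²⁺ (Z=56, 54 e⁻), Cs⁺ (Z=55, 54 e⁻), I⁻ (Z=53, 54 e⁻). Y³⁺ < La³⁺ (same group, 1 shell fewer); La³⁺ < Ba²⁺ (both 54 e⁻, Z=57>56); Ba²⁺ < Cs⁺ (both 54 e⁻, Z=56>55); Cs⁺ < I⁻ (isoelectronic, higher Z=55 is smaller).
The complete sequence is Y³⁺ < La³⁺ < Ba²⁺ < Cs⁺ < I⁻. Ba²⁺ sits at position 3.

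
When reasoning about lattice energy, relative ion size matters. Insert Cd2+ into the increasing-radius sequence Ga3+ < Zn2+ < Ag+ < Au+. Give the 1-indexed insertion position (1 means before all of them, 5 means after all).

First list Z and electron count for each: Ga3+ (Z=31, 28 e⁻), Zn2+ (Z=30, 28 e⁻), Cd2+ (Z=48, 46 e⁻), Ag+ (Z=47, 46 e⁻), Au+ (Z=79, 78 e⁻). Ga3+ < Zn2+ (both 28 e⁻, Z=31>30); Zn2+ < Cd2+ (same group, period 4 vs 5); Cd2+ < Ag+ (isoelectronic, higher Z=48 is smaller); Ag+ < Au+ (same group, 1 shell fewer).
With Cd2+ included the full order is Ga3+ < Zn2+ < Cd2+ < Ag+ < Au+, so it takes position 3.

3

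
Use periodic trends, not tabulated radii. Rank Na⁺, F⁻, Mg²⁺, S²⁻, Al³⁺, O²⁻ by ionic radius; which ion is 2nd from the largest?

O²⁻

Work out protons and electrons: Al³⁺ has 10 e⁻ (Z=13), Mg²⁺ has 10 e⁻ (Z=12), Na⁺ has 10 e⁻ (Z=11), F⁻ has 10 e⁻ (Z=9), O²⁻ has 10 e⁻ (Z=8), S²⁻ has 18 e⁻ (Z=16). Al³⁺ < Mg²⁺ (isoelectronic, higher Z=13 is smaller); Mg²⁺ < Na⁺ (both 10 e⁻, Z=12>11); Na⁺ < F⁻ (isoelectronic, higher Z=11 is smaller); F⁻ < O²⁻ (both 10 e⁻, Z=9>8); O²⁻ < S²⁻ (same group, period 2 vs 3).
That gives Al³⁺ < Mg²⁺ < Na⁺ < F⁻ < O²⁻ < S²⁻. From the largest end, number 2 is O²⁻.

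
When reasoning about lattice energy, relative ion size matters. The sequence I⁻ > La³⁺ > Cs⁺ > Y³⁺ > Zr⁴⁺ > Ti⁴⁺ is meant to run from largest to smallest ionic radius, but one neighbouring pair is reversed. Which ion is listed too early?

La³⁺

Compare adjacent ions: both have 54 electrons but Z(La)=57 > Z(Cs)=55, so La³⁺ should be the smaller of the two — yet in this decreasing list La³⁺ sits before Cs⁺. Nothing else is reversed, so La³⁺ should move one place to the right.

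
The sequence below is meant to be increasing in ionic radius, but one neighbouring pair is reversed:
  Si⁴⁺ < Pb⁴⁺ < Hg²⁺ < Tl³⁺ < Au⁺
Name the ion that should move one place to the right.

Hg²⁺

Check each adjacent pair. Hg²⁺ and Tl³⁺ are reversed: both have 78 electrons but Z(Tl)=81 > Z(Hg)=80, so Tl³⁺ should be the smaller of the two. No other neighbouring pair contradicts the periodic trends, so Hg²⁺ is the ion listed too early.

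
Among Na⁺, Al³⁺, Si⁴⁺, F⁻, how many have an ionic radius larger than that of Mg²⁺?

2

Isoelectronic series (10 e⁻ each). Size is set by nuclear charge: more protons means a smaller ion. Si⁴⁺ (Z=14), Al³⁺ (Z=13), Mg²⁺ (Z=12), Na⁺ (Z=11), F⁻ (Z=9).
Placing each against Mg²⁺: smaller — Si⁴⁺, Al³⁺; larger — Na⁺, F⁻. Count: 2.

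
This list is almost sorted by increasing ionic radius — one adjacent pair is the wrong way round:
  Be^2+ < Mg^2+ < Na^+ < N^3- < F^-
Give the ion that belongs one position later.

N^3-

Compare adjacent ions: both have 10 electrons but Z(F)=9 > Z(N)=7, so F^- should be the smaller of the two — yet in this increasing list N^3- sits before F^-. Nothing else is reversed, so N^3- should move one place to the right.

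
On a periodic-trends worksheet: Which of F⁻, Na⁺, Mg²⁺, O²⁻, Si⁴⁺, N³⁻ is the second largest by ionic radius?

O²⁻

All of these have 10 electrons (isoelectronic). With the same electron cloud, the ion with the most protons pulls it in tightest. Nuclear charges: Si⁴⁺ (Z=14), Mg²⁺ (Z=12), Na⁺ (Z=11), F⁻ (Z=9), O²⁻ (Z=8), N³⁻ (Z=7). Highest Z is smallest.
That gives Si⁴⁺ < Mg²⁺ < Na⁺ < F⁻ < O²⁻ < N³⁻. From the largest end, number 2 is O²⁻.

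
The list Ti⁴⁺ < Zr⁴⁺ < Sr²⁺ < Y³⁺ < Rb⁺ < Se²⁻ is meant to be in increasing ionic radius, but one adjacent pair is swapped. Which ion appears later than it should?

Compare adjacent ions: both have 36 electrons but Z(Y)=39 > Z(Sr)=38, so Y³⁺ should be the smaller of the two — yet in this increasing list Sr²⁺ sits before Y³⁺. Nothing else is reversed, so Y³⁺ should move one place to the left.

Y³⁺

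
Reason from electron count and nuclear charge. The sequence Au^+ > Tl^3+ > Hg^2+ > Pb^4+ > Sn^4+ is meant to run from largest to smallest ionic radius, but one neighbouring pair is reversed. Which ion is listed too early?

Compare adjacent ions: both have 78 electrons but Z(Tl)=81 > Z(Hg)=80, so Tl^3+ should be the smaller of the two — yet in this decreasing list Tl^3+ sits before Hg^2+. Nothing else is reversed, so Tl^3+ should move one place to the right.

Tl^3+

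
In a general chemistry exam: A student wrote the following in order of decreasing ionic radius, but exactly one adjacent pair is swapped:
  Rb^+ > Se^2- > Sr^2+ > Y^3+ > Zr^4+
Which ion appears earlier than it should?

Rb^+

Compare adjacent ions: both have 36 electrons but Z(Rb)=37 > Z(Se)=34, so Rb^+ should be the smaller of the two — yet in this decreasing list Rb^+ sits before Se^2-. Nothing else is reversed, so Rb^+ should move one place to the right.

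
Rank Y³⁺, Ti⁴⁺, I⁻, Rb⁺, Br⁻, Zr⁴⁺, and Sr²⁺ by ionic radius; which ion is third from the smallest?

Y³⁺

Tabulating Z and e⁻: Ti⁴⁺ has 18 e⁻ (Z=22), Zr⁴⁺ has 36 e⁻ (Z=40), Y³⁺ has 36 e⁻ (Z=39), Sr²⁺ has 36 e⁻ (Z=38), Rb⁺ has 36 e⁻ (Z=37), Br⁻ has 36 e⁻ (Z=35), I⁻ has 54 e⁻ (Z=53). Ti⁴⁺ < Zr⁴⁺ (same group, 1 shell fewer); Zr⁴⁺ < Y³⁺ (both 36 e⁻, Z=40>39); Y³⁺ < Sr²⁺ (isoelectronic, higher Z=39 is smaller); Sr²⁺ < Rb⁺ (isoelectronic, higher Z=38 is smaller); Rb⁺ < Br⁻ (both 36 e⁻, Z=37>35); Br⁻ < I⁻ (same group, period 4 vs 5).
That gives Ti⁴⁺ < Zr⁴⁺ < Y³⁺ < Sr²⁺ < Rb⁺ < Br⁻ < I⁻. From the smallest end, number 3 is Y³⁺.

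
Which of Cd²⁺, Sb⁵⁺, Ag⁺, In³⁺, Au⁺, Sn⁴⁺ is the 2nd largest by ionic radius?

Ag⁺

Tabulating Z and e⁻: Sb⁵⁺: 46 e⁻, Z=51, Sn⁴⁺: 46 e⁻, Z=50, In³⁺: 46 e⁻, Z=49, Cd²⁺: 46 e⁻, Z=48, Ag⁺: 46 e⁻, Z=47, Au⁺: 78 e⁻, Z=79. Sb⁵⁺ < Sn⁴⁺ (isoelectronic, higher Z=51 is smaller); Sn⁴⁺ < In³⁺ (both 46 e⁻, Z=50>49); In³⁺ < Cd²⁺ (isoelectronic, higher Z=49 is smaller); Cd²⁺ < Ag⁺ (isoelectronic, higher Z=48 is smaller); Ag⁺ < Au⁺ (same group, period 5 vs 6).
So the order is Sb⁵⁺ < Sn⁴⁺ < In³⁺ < Cd²⁺ < Ag⁺ < Au⁺; the 2nd-largest ion is Ag⁺.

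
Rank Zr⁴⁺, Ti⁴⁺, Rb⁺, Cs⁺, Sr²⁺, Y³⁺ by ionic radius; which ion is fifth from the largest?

Zr⁴⁺

Ti⁴⁺: 18 e⁻, Z=22, Zr⁴⁺: 36 e⁻, Z=40, Y³⁺: 36 e⁻, Z=39, Sr²⁺: 36 e⁻, Z=38, Rb⁺: 36 e⁻, Z=37, Cs⁺: 54 e⁻, Z=55. Ti⁴⁺ < Zr⁴⁺ (same group, period 4 vs 5); Zr⁴⁺ < Y³⁺ (isoelectronic, higher Z=40 is smaller); Y³⁺ < Sr²⁺ (both 36 e⁻, Z=39>38); Sr²⁺ < Rb⁺ (isoelectronic, higher Z=38 is smaller); Rb⁺ < Cs⁺ (same group, period 5 vs 6).
So the order is Ti⁴⁺ < Zr⁴⁺ < Y³⁺ < Sr²⁺ < Rb⁺ < Cs⁺; the 5th-largest ion is Zr⁴⁺.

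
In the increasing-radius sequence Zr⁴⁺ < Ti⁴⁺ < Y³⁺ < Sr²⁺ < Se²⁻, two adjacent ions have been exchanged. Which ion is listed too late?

The pair Zr⁴⁺, Ti⁴⁺ is the wrong way round — Ti⁴⁺ and Zr⁴⁺ are in one column with the same charge; the lighter period-4 ion has one fewer shell and is smaller. All other adjacent pairs agree with periodic trends, so Ti⁴⁺ is the misplaced ion.

Ti⁴⁺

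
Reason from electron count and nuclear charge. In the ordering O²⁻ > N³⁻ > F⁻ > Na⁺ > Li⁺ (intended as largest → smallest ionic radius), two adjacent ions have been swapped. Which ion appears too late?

N³⁻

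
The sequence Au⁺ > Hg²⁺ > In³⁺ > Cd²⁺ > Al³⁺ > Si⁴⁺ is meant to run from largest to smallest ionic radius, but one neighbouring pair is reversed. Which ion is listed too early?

Scanning neighbour by neighbour, only In³⁺/Cd²⁺ violates a trend: they are isoelectronic (46 e⁻) and In has more protons than Cd (49 vs 48), making In³⁺ smaller. That makes In³⁺ the one sitting a position early relative to where it belongs.

In³⁺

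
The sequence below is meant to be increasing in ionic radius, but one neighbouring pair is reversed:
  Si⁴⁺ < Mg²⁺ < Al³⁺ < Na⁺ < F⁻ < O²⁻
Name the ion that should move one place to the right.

Scanning neighbour by neighbour, only Mg²⁺/Al³⁺ violates a trend: Al³⁺ and Mg²⁺ share 10 electrons; the higher nuclear charge on Al (Z=13) contracts it more, so Al³⁺ < Mg²⁺. That makes Mg²⁺ the one sitting a position early relative to where it belongs.

Mg²⁺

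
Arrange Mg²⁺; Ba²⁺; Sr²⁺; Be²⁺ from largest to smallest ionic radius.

All are in the same group with charge +2. Radius grows down the group as n (the outermost shell) increases.

Ba²⁺ > Sr²⁺ > Mg²⁺ > Be²⁺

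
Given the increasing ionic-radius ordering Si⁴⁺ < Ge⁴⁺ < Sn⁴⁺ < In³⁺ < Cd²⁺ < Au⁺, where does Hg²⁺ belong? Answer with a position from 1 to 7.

Si⁴⁺ has 10 e⁻ (Z=14), Ge⁴⁺ has 28 e⁻ (Z=32), Sn⁴⁺ has 46 e⁻ (Z=50), In³⁺ has 46 e⁻ (Z=49), Cd²⁺ has 46 e⁻ (Z=48), Hg²⁺ has 78 e⁻ (Z=80), Au⁺ has 78 e⁻ (Z=79). Si⁴⁺ < Ge⁴⁺ (same group, 1 shell fewer); Ge⁴⁺ < Sn⁴⁺ (same group, period 4 vs 5); Sn⁴⁺ < In³⁺ (both 46 e⁻, Z=50>49); In³⁺ < Cd²⁺ (both 46 e⁻, Z=49>48); Cd²⁺ < Hg²⁺ (same group, period 5 vs 6); Hg²⁺ < Au⁺ (both 78 e⁻, Z=80>79).
With Hg²⁺ included the full order is Si⁴⁺ < Ge⁴⁺ < Sn⁴⁺ < In³⁺ < Cd²⁺ < Hg²⁺ < Au⁺, so it takes position 6.

6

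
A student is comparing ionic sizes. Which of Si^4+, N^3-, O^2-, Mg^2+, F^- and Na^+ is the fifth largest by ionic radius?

Isoelectronic series (10 e⁻ each). Size is set by nuclear charge: more protons means a smaller ion. Si^4+ (Z=14), Mg^2+ (Z=12), Na^+ (Z=11), F^- (Z=9), O^2- (Z=8), N^3- (Z=7).
That gives Si^4+ < Mg^2+ < Na^+ < F^- < O^2- < N^3-. From the largest end, number 5 is Mg^2+.

Mg^2+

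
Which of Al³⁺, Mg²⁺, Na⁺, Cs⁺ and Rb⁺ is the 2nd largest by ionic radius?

Rb⁺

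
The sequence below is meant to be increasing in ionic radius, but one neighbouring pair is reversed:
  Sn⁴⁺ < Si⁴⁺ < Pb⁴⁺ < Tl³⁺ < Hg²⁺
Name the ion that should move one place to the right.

Sn⁴⁺

Scanning neighbour by neighbour, only Sn⁴⁺/Si⁴⁺ violates a trend: same group and charge — period 3 sits above period 5, so Si⁴⁺ is smaller. That makes Sn⁴⁺ the one sitting a position early relative to where it belongs.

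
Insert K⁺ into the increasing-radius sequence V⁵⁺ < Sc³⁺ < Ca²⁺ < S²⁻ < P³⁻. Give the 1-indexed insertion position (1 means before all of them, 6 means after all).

All of these have 18 electrons (isoelectronic). With the same electron cloud, the ion with the most protons pulls it in tightest. Nuclear charges: V⁵⁺ (Z=23), Sc³⁺ (Z=21), Ca²⁺ (Z=20), K⁺ (Z=19), S²⁻ (Z=16), P³⁻ (Z=15). Highest Z is smallest.
With K⁺ included the full order is V⁵⁺ < Sc³⁺ < Ca²⁺ < K⁺ < S²⁻ < P³⁻, so it takes position 4.

4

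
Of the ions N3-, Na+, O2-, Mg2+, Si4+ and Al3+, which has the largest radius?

N3-

Isoelectronic series (10 e⁻ each). Size is set by nuclear charge: more protons means a smaller ion. Si4+ (Z=14), Al3+ (Z=13), Mg2+ (Z=12), Na+ (Z=11), O2- (Z=8), N3- (Z=7).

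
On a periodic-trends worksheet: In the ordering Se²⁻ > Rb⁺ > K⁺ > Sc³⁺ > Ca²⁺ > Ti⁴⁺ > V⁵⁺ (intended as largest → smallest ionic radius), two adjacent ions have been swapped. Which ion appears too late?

Scanning neighbour by neighbour, only Sc³⁺/Ca²⁺ violates a trend: both have 18 electrons but Z(Sc)=21 > Z(Ca)=20, so Sc³⁺ should be the smaller of the two. That makes Ca²⁺ the one sitting a position late relative to where it belongs.

Ca²⁺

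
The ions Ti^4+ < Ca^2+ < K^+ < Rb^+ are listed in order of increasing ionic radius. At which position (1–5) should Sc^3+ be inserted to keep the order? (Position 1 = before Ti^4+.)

2

First list Z and electron count for each: Ti^4+: 18 e⁻, Z=22, Sc^3+: 18 e⁻, Z=21, Ca^2+: 18 e⁻, Z=20, K^+: 18 e⁻, Z=19, Rb^+: 36 e⁻, Z=37. Ti^4+ < Sc^3+ (isoelectronic, higher Z=22 is smaller); Sc^3+ < Ca^2+ (both 18 e⁻, Z=21>20); Ca^2+ < K^+ (isoelectronic, higher Z=20 is smaller); K^+ < Rb^+ (same group, 1 shell fewer).
The complete sequence is Ti^4+ < Sc^3+ < Ca^2+ < K^+ < Rb^+. Sc^3+ sits at position 2.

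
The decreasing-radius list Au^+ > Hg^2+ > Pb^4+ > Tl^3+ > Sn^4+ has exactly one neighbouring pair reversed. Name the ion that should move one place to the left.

The pair Pb^4+, Tl^3+ is the wrong way round — they are isoelectronic (78 e⁻) and Pb has more protons than Tl (82 vs 81), making Pb^4+ smaller. All other adjacent pairs agree with periodic trends, so Tl^3+ is the misplaced ion.

Tl^3+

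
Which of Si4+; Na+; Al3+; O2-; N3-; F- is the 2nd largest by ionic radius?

O2-

Isoelectronic series (10 e⁻ each). Size is set by nuclear charge: more protons means a smaller ion. Si4+ (Z=14), Al3+ (Z=13), Na+ (Z=11), F- (Z=9), O2- (Z=8), N3- (Z=7).
Ordering: Si4+ < Al3+ < Na+ < F- < O2- < N3-. The 2nd largest is O2-.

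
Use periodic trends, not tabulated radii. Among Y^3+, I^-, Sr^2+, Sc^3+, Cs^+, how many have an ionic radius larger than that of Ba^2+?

Tabulating Z and e⁻: Sc^3+ (Z=21, 18 e⁻), Y^3+ (Z=39, 36 e⁻), Sr^2+ (Z=38, 36 e⁻), Ba^2+ (Z=56, 54 e⁻), Cs^+ (Z=55, 54 e⁻), I^- (Z=53, 54 e⁻). Sc^3+ < Y^3+ (same group, 1 shell fewer); Y^3+ < Sr^2+ (isoelectronic, higher Z=39 is smaller); Sr^2+ < Ba^2+ (same group, period 5 vs 6); Ba^2+ < Cs^+ (isoelectronic, higher Z=56 is smaller); Cs^+ < I^- (both 54 e⁻, Z=55>53).
Overall: Sc^3+ < Y^3+ < Sr^2+ < Ba^2+ < Cs^+ < I^-. Ba^2+ has 3 below it and 2 above. So 2 are larger.

2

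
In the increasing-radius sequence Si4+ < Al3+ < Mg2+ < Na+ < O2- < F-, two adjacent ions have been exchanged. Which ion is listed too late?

F-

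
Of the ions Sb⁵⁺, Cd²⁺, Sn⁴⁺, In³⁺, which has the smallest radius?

Sb⁵⁺

Isoelectronic series (46 e⁻ each). Size is set by nuclear charge: more protons means a smaller ion. Sb⁵⁺ (Z=51), Sn⁴⁺ (Z=50), In³⁺ (Z=49), Cd²⁺ (Z=48).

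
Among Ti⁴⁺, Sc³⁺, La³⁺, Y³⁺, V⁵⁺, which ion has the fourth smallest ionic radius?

Y³⁺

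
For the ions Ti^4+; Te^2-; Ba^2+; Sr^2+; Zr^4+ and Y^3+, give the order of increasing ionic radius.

Tabulating Z and e⁻: Ti^4+ (Z=22, 18 e⁻), Zr^4+ (Z=40, 36 e⁻), Y^3+ (Z=39, 36 e⁻), Sr^2+ (Z=38, 36 e⁻), Ba^2+ (Z=56, 54 e⁻), Te^2- (Z=52, 54 e⁻). Ti^4+ < Zr^4+ (same group, 1 shell fewer); Zr^4+ < Y^3+ (both 36 e⁻, Z=40>39); Y^3+ < Sr^2+ (both 36 e⁻, Z=39>38); Sr^2+ < Ba^2+ (same group, period 5 vs 6); Ba^2+ < Te^2- (isoelectronic, higher Z=56 is smaller).

Ti^4+ < Zr^4+ < Y^3+ < Sr^2+ < Ba^2+ < Te^2-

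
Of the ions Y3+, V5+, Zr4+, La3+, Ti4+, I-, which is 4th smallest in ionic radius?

Y3+

Tabulating Z and e⁻: V5+: 18 e⁻, Z=23, Ti4+: 18 e⁻, Z=22, Zr4+: 36 e⁻, Z=40, Y3+: 36 e⁻, Z=39, La3+: 54 e⁻, Z=57, I-: 54 e⁻, Z=53. V5+ < Ti4+ (both 18 e⁻, Z=23>22); Ti4+ < Zr4+ (same group, period 4 vs 5); Zr4+ < Y3+ (isoelectronic, higher Z=40 is smaller); Y3+ < La3+ (same group, 1 shell fewer); La3+ < I- (isoelectronic, higher Z=57 is smaller).
Full ascending order: V5+ < Ti4+ < Zr4+ < Y3+ < La3+ < I-. Counting from the smallest, position 4 is Y3+.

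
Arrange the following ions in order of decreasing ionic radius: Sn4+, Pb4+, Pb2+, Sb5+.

Work out protons and electrons: Sb5+ has 46 e⁻ (Z=51), Sn4+ has 46 e⁻ (Z=50), Pb4+ has 78 e⁻ (Z=82), Pb2+ has 80 e⁻ (Z=82). Sb5+ < Sn4+ (both 46 e⁻, Z=51>50); Sn4+ < Pb4+ (same group, 1 shell fewer); Pb4+ < Pb2+ (higher charge on the same element).

Pb2+ > Pb4+ > Sn4+ > Sb5+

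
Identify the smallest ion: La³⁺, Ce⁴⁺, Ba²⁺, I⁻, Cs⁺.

These species are isoelectronic with 54 electrons. The only difference is the number of protons: Ce⁴⁺ (Z=58), La³⁺ (Z=57), Ba²⁺ (Z=56), Cs⁺ (Z=55), I⁻ (Z=53). The strongest nuclear pull (Ce⁴⁺) gives the smallest ion.

Ce⁴⁺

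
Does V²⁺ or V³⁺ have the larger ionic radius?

Same element, different charge: the more highly charged cation has fewer electrons and a greater effective nuclear charge per electron, making V³⁺ the smallest.

V²⁺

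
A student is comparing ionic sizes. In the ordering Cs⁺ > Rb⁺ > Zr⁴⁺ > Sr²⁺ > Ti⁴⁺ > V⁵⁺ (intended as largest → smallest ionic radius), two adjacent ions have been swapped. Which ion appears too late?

Compare adjacent ions: both have 36 electrons but Z(Zr)=40 > Z(Sr)=38, so Zr⁴⁺ should be the smaller of the two — yet in this decreasing list Zr⁴⁺ sits before Sr²⁺. Nothing else is reversed, so Sr²⁺ should move one place to the left.

Sr²⁺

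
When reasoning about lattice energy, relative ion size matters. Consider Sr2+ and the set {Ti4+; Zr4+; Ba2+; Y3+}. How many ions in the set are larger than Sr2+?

Tabulating Z and e⁻: Ti4+ (Z=22, 18 e⁻), Zr4+ (Z=40, 36 e⁻), Y3+ (Z=39, 36 e⁻), Sr2+ (Z=38, 36 e⁻), Ba2+ (Z=56, 54 e⁻). Ti4+ < Zr4+ (same group, period 4 vs 5); Zr4+ < Y3+ (both 36 e⁻, Z=40>39); Y3+ < Sr2+ (isoelectronic, higher Z=39 is smaller); Sr2+ < Ba2+ (same group, period 5 vs 6).
Ordering all of them (including Sr2+) by radius gives Ti4+ < Zr4+ < Y3+ < Sr2+ < Ba2+. That's 1.

1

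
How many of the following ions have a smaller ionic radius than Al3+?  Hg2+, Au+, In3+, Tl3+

Work out protons and electrons: Al3+ (Z=13, 10 e⁻), In3+ (Z=49, 46 e⁻), Tl3+ (Z=81, 78 e⁻), Hg2+ (Z=80, 78 e⁻), Au+ (Z=79, 78 e⁻). Al3+ < In3+ (same group, period 3 vs 5); In3+ < Tl3+ (same group, 1 shell fewer); Tl3+ < Hg2+ (isoelectronic, higher Z=81 is smaller); Hg2+ < Au+ (both 78 e⁻, Z=80>79).
Overall: Al3+ < In3+ < Tl3+ < Hg2+ < Au+. Al3+ has 0 below it and 4 above. Count: 0.

0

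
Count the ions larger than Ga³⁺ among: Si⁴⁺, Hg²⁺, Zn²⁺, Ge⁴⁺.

2

Si⁴⁺ (Z=14, 10 e⁻), Ge⁴⁺ (Z=32, 28 e⁻), Ga³⁺ (Z=31, 28 e⁻), Zn²⁺ (Z=30, 28 e⁻), Hg²⁺ (Z=80, 78 e⁻). Si⁴⁺ < Ge⁴⁺ (same group, 1 shell fewer); Ge⁴⁺ < Ga³⁺ (isoelectronic, higher Z=32 is smaller); Ga³⁺ < Zn²⁺ (both 28 e⁻, Z=31>30); Zn²⁺ < Hg²⁺ (same group, 2 shells fewer).
Placing each against Ga³⁺: smaller — Si⁴⁺, Ge⁴⁺; larger — Zn²⁺, Hg²⁺. Count: 2.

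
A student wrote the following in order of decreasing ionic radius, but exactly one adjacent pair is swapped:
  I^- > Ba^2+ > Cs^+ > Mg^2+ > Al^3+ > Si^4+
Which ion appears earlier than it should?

Ba^2+

Check each adjacent pair. Ba^2+ and Cs^+ are reversed: both have 54 electrons but Z(Ba)=56 > Z(Cs)=55, so Ba^2+ should be the smaller of the two. No other neighbouring pair contradicts the periodic trends, so Ba^2+ is the ion listed too early.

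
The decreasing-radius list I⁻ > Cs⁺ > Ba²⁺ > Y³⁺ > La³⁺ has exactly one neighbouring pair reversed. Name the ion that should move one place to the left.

La³⁺

Compare adjacent ions: both in group 3 with the same charge; Y³⁺ (period 5) has the smaller radius — yet in this decreasing list Y³⁺ sits before La³⁺. Nothing else is reversed, so La³⁺ should move one place to the left.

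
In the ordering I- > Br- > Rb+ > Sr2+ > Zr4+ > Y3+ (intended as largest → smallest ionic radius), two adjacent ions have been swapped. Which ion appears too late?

The pair Zr4+, Y3+ is the wrong way round — Zr4+ and Y3+ share 36 electrons; the higher nuclear charge on Zr (Z=40) contracts it more, so Zr4+ < Y3+. All other adjacent pairs agree with periodic trends, so Y3+ is the misplaced ion.

Y3+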